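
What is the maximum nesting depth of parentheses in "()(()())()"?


Input: "()(()())()"
Tracking depth:
  Position 0 '(': depth becomes 1
  Position 1 ')': depth becomes 0
  Position 2 '(': depth becomes 1
  Position 3 '(': depth becomes 2
  Position 4 ')': depth becomes 1
  Position 5 '(': depth becomes 2
  Position 6 ')': depth becomes 1
  Position 7 ')': depth becomes 0
  Position 8 '(': depth becomes 1
  Position 9 ')': depth becomes 0
Maximum depth reached: 2

2


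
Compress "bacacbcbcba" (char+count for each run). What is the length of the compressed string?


Input: bacacbcbcba
Runs:
  'b' x 1 => "b1"
  'a' x 1 => "a1"
  'c' x 1 => "c1"
  'a' x 1 => "a1"
  'c' x 1 => "c1"
  'b' x 1 => "b1"
  'c' x 1 => "c1"
  'b' x 1 => "b1"
  'c' x 1 => "c1"
  'b' x 1 => "b1"
  'a' x 1 => "a1"
Compressed: "b1a1c1a1c1b1c1b1c1b1a1"
Compressed length: 22

22


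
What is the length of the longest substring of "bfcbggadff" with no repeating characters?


Input: "bfcbggadff"
Sliding window (track last position of each char):
  Position 0 ('b'): window [0,0] length 1 -- new best
  Position 1 ('f'): window [0,1] length 2 -- new best
  Position 2 ('c'): window [0,2] length 3 -- new best
  Position 3 ('b'): repeat (last at 0), move window start to 1
  Position 3 ('b'): window [1,3] length 3
  Position 4 ('g'): window [1,4] length 4 -- new best
  Position 5 ('g'): repeat (last at 4), move window start to 5
  Position 5 ('g'): window [5,5] length 1
  Position 6 ('a'): window [5,6] length 2
  Position 7 ('d'): window [5,7] length 3
  Position 8 ('f'): window [5,8] length 4
  Position 9 ('f'): repeat (last at 8), move window start to 9
  Position 9 ('f'): window [9,9] length 1
Longest substring with no repeats: "fcbg" with length 4

4


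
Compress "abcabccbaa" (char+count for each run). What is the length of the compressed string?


Input: abcabccbaa
Runs:
  'a' x 1 => "a1"
  'b' x 1 => "b1"
  'c' x 1 => "c1"
  'a' x 1 => "a1"
  'b' x 1 => "b1"
  'c' x 2 => "c2"
  'b' x 1 => "b1"
  'a' x 2 => "a2"
Compressed: "a1b1c1a1b1c2b1a2"
Compressed length: 16

16


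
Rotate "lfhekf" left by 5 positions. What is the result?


Input: "lfhekf", rotate left by 5
First 5 characters: "lfhek"
Remaining characters: "f"
Concatenate remaining + first: "f" + "lfhek" = "flfhek"

flfhek


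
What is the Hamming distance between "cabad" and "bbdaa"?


Comparing "cabad" and "bbdaa" position by position:
  Position 0: 'c' vs 'b' => differ
  Position 1: 'a' vs 'b' => differ
  Position 2: 'b' vs 'd' => differ
  Position 3: 'a' vs 'a' => same
  Position 4: 'd' vs 'a' => differ
Total differences (Hamming distance): 4

4


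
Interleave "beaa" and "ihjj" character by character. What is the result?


Interleaving "beaa" and "ihjj":
  Position 0: 'b' from first, 'i' from second => "bi"
  Position 1: 'e' from first, 'h' from second => "eh"
  Position 2: 'a' from first, 'j' from second => "aj"
  Position 3: 'a' from first, 'j' from second => "aj"
Result: biehajaj

biehajaj


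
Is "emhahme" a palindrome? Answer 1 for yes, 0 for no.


Input: emhahme
Reversed: emhahme
  Compare pos 0 ('e') with pos 6 ('e'): match
  Compare pos 1 ('m') with pos 5 ('m'): match
  Compare pos 2 ('h') with pos 4 ('h'): match
Result: palindrome

1


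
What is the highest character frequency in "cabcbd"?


Input: cabcbd
Character counts:
  'a': 1
  'b': 2
  'c': 2
  'd': 1
Maximum frequency: 2

2


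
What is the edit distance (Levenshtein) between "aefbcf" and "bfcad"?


Computing edit distance: "aefbcf" -> "bfcad"
DP table:
           b    f    c    a    d
      0    1    2    3    4    5
  a   1    1    2    3    3    4
  e   2    2    2    3    4    4
  f   3    3    2    3    4    5
  b   4    3    3    3    4    5
  c   5    4    4    3    4    5
  f   6    5    4    4    4    5
Edit distance = dp[6][5] = 5

5


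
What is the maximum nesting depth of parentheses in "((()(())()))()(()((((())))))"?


Input: "((()(())()))()(()((((())))))"
Tracking depth:
  Position 0 '(': depth becomes 1
  Position 1 '(': depth becomes 2
  Position 2 '(': depth becomes 3
  Position 3 ')': depth becomes 2
  Position 4 '(': depth becomes 3
  Position 5 '(': depth becomes 4
  Position 6 ')': depth becomes 3
  Position 7 ')': depth becomes 2
  Position 8 '(': depth becomes 3
  Position 9 ')': depth becomes 2
  Position 10 ')': depth becomes 1
  Position 11 ')': depth becomes 0
  Position 12 '(': depth becomes 1
  Position 13 ')': depth becomes 0
  Position 14 '(': depth becomes 1
  Position 15 '(': depth becomes 2
  Position 16 ')': depth becomes 1
  Position 17 '(': depth becomes 2
  Position 18 '(': depth becomes 3
  Position 19 '(': depth becomes 4
  Position 20 '(': depth becomes 5
  Position 21 '(': depth becomes 6
  Position 22 ')': depth becomes 5
  Position 23 ')': depth becomes 4
  Position 24 ')': depth becomes 3
  Position 25 ')': depth becomes 2
  Position 26 ')': depth becomes 1
  Position 27 ')': depth becomes 0
Maximum depth reached: 6

6


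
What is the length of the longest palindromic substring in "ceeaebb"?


Input: "ceeaebb"
Checking substrings for palindromes:
  [2:5] "eae" (len 3) => palindrome
  [1:3] "ee" (len 2) => palindrome
  [5:7] "bb" (len 2) => palindrome
Longest palindromic substring: "eae" with length 3

3


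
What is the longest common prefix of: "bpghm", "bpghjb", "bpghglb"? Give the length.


Words: bpghm, bpghjb, bpghglb
  Position 0: all 'b' => match
  Position 1: all 'p' => match
  Position 2: all 'g' => match
  Position 3: all 'h' => match
  Position 4: ('m', 'j', 'g') => mismatch, stop
LCP = "bpgh" (length 4)

4


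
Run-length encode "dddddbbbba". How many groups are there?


Input: dddddbbbba
Scanning for consecutive runs:
  Group 1: 'd' x 5 (positions 0-4)
  Group 2: 'b' x 4 (positions 5-8)
  Group 3: 'a' x 1 (positions 9-9)
Total groups: 3

3


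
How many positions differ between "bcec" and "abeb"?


Comparing "bcec" and "abeb" position by position:
  Position 0: 'b' vs 'a' => DIFFER
  Position 1: 'c' vs 'b' => DIFFER
  Position 2: 'e' vs 'e' => same
  Position 3: 'c' vs 'b' => DIFFER
Positions that differ: 3

3


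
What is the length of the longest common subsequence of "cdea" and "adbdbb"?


LCS of "cdea" and "adbdbb"
DP table:
           a    d    b    d    b    b
      0    0    0    0    0    0    0
  c   0    0    0    0    0    0    0
  d   0    0    1    1    1    1    1
  e   0    0    1    1    1    1    1
  a   0    1    1    1    1    1    1
LCS length = dp[4][6] = 1

1


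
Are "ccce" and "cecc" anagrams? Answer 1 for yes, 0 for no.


Strings: "ccce", "cecc"
Sorted first:  ccce
Sorted second: ccce
Sorted forms match => anagrams

1


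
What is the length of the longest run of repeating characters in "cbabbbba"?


Input: "cbabbbba"
Scanning for longest run:
  Position 1 ('b'): new char, reset run to 1
  Position 2 ('a'): new char, reset run to 1
  Position 3 ('b'): new char, reset run to 1
  Position 4 ('b'): continues run of 'b', length=2
  Position 5 ('b'): continues run of 'b', length=3
  Position 6 ('b'): continues run of 'b', length=4
  Position 7 ('a'): new char, reset run to 1
Longest run: 'b' with length 4

4


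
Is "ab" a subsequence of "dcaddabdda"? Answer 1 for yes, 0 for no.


Check if "ab" is a subsequence of "dcaddabdda"
Greedy scan:
  Position 0 ('d'): no match needed
  Position 1 ('c'): no match needed
  Position 2 ('a'): matches sub[0] = 'a'
  Position 3 ('d'): no match needed
  Position 4 ('d'): no match needed
  Position 5 ('a'): no match needed
  Position 6 ('b'): matches sub[1] = 'b'
  Position 7 ('d'): no match needed
  Position 8 ('d'): no match needed
  Position 9 ('a'): no match needed
All 2 characters matched => is a subsequence

1


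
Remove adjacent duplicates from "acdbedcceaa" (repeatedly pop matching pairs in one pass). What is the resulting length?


Input: acdbedcceaa
Stack-based adjacent duplicate removal:
  Read 'a': push. Stack: a
  Read 'c': push. Stack: ac
  Read 'd': push. Stack: acd
  Read 'b': push. Stack: acdb
  Read 'e': push. Stack: acdbe
  Read 'd': push. Stack: acdbed
  Read 'c': push. Stack: acdbedc
  Read 'c': matches stack top 'c' => pop. Stack: acdbed
  Read 'e': push. Stack: acdbede
  Read 'a': push. Stack: acdbedea
  Read 'a': matches stack top 'a' => pop. Stack: acdbede
Final stack: "acdbede" (length 7)

7


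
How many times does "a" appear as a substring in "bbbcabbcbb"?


Searching for "a" in "bbbcabbcbb"
Scanning each position:
  Position 0: "b" => no
  Position 1: "b" => no
  Position 2: "b" => no
  Position 3: "c" => no
  Position 4: "a" => MATCH
  Position 5: "b" => no
  Position 6: "b" => no
  Position 7: "c" => no
  Position 8: "b" => no
  Position 9: "b" => no
Total occurrences: 1

1


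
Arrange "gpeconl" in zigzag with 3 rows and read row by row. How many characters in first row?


Zigzag "gpeconl" into 3 rows:
Placing characters:
  'g' => row 0
  'p' => row 1
  'e' => row 2
  'c' => row 1
  'o' => row 0
  'n' => row 1
  'l' => row 2
Rows:
  Row 0: "go"
  Row 1: "pcn"
  Row 2: "el"
First row length: 2

2


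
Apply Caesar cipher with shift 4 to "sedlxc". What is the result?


Caesar cipher: shift "sedlxc" by 4
  's' (pos 18) + 4 = pos 22 = 'w'
  'e' (pos 4) + 4 = pos 8 = 'i'
  'd' (pos 3) + 4 = pos 7 = 'h'
  'l' (pos 11) + 4 = pos 15 = 'p'
  'x' (pos 23) + 4 = pos 1 = 'b'
  'c' (pos 2) + 4 = pos 6 = 'g'
Result: wihpbg

wihpbg


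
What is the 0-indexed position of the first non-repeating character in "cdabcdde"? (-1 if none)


Input: cdabcdde
Character frequencies:
  'a': 1
  'b': 1
  'c': 2
  'd': 3
  'e': 1
Scanning left to right for freq == 1:
  Position 0 ('c'): freq=2, skip
  Position 1 ('d'): freq=3, skip
  Position 2 ('a'): unique! => answer = 2

2


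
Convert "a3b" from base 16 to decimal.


Input: "a3b" in base 16
Positional expansion:
  Digit 'a' (value 10) x 16^2 = 2560
  Digit '3' (value 3) x 16^1 = 48
  Digit 'b' (value 11) x 16^0 = 11
Sum = 2619

2619


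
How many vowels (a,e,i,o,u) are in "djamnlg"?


Input: djamnlg
Checking each character:
  'd' at position 0: consonant
  'j' at position 1: consonant
  'a' at position 2: vowel (running total: 1)
  'm' at position 3: consonant
  'n' at position 4: consonant
  'l' at position 5: consonant
  'g' at position 6: consonant
Total vowels: 1

1


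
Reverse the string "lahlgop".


Input: lahlgop
Reading characters right to left:
  Position 6: 'p'
  Position 5: 'o'
  Position 4: 'g'
  Position 3: 'l'
  Position 2: 'h'
  Position 1: 'a'
  Position 0: 'l'
Reversed: poglhal

poglhal


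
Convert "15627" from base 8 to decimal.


Input: "15627" in base 8
Positional expansion:
  Digit '1' (value 1) x 8^4 = 4096
  Digit '5' (value 5) x 8^3 = 2560
  Digit '6' (value 6) x 8^2 = 384
  Digit '2' (value 2) x 8^1 = 16
  Digit '7' (value 7) x 8^0 = 7
Sum = 7063

7063


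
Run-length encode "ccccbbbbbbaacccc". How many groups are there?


Input: ccccbbbbbbaacccc
Scanning for consecutive runs:
  Group 1: 'c' x 4 (positions 0-3)
  Group 2: 'b' x 6 (positions 4-9)
  Group 3: 'a' x 2 (positions 10-11)
  Group 4: 'c' x 4 (positions 12-15)
Total groups: 4

4


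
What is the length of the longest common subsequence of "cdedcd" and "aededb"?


LCS of "cdedcd" and "aededb"
DP table:
           a    e    d    e    d    b
      0    0    0    0    0    0    0
  c   0    0    0    0    0    0    0
  d   0    0    0    1    1    1    1
  e   0    0    1    1    2    2    2
  d   0    0    1    2    2    3    3
  c   0    0    1    2    2    3    3
  d   0    0    1    2    2    3    3
LCS length = dp[6][6] = 3

3


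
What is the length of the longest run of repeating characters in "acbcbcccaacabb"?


Input: "acbcbcccaacabb"
Scanning for longest run:
  Position 1 ('c'): new char, reset run to 1
  Position 2 ('b'): new char, reset run to 1
  Position 3 ('c'): new char, reset run to 1
  Position 4 ('b'): new char, reset run to 1
  Position 5 ('c'): new char, reset run to 1
  Position 6 ('c'): continues run of 'c', length=2
  Position 7 ('c'): continues run of 'c', length=3
  Position 8 ('a'): new char, reset run to 1
  Position 9 ('a'): continues run of 'a', length=2
  Position 10 ('c'): new char, reset run to 1
  Position 11 ('a'): new char, reset run to 1
  Position 12 ('b'): new char, reset run to 1
  Position 13 ('b'): continues run of 'b', length=2
Longest run: 'c' with length 3

3


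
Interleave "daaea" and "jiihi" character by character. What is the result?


Interleaving "daaea" and "jiihi":
  Position 0: 'd' from first, 'j' from second => "dj"
  Position 1: 'a' from first, 'i' from second => "ai"
  Position 2: 'a' from first, 'i' from second => "ai"
  Position 3: 'e' from first, 'h' from second => "eh"
  Position 4: 'a' from first, 'i' from second => "ai"
Result: djaiaiehai

djaiaiehai


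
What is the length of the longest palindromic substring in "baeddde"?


Input: "baeddde"
Checking substrings for palindromes:
  [2:7] "eddde" (len 5) => palindrome
  [3:6] "ddd" (len 3) => palindrome
  [3:5] "dd" (len 2) => palindrome
  [4:6] "dd" (len 2) => palindrome
Longest palindromic substring: "eddde" with length 5

5


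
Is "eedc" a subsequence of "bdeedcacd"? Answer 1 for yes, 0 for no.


Check if "eedc" is a subsequence of "bdeedcacd"
Greedy scan:
  Position 0 ('b'): no match needed
  Position 1 ('d'): no match needed
  Position 2 ('e'): matches sub[0] = 'e'
  Position 3 ('e'): matches sub[1] = 'e'
  Position 4 ('d'): matches sub[2] = 'd'
  Position 5 ('c'): matches sub[3] = 'c'
  Position 6 ('a'): no match needed
  Position 7 ('c'): no match needed
  Position 8 ('d'): no match needed
All 4 characters matched => is a subsequence

1


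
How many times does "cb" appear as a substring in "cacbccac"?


Searching for "cb" in "cacbccac"
Scanning each position:
  Position 0: "ca" => no
  Position 1: "ac" => no
  Position 2: "cb" => MATCH
  Position 3: "bc" => no
  Position 4: "cc" => no
  Position 5: "ca" => no
  Position 6: "ac" => no
Total occurrences: 1

1


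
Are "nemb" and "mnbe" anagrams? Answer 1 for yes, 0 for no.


Strings: "nemb", "mnbe"
Sorted first:  bemn
Sorted second: bemn
Sorted forms match => anagrams

1


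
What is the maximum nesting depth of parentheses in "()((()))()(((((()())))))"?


Input: "()((()))()(((((()())))))"
Tracking depth:
  Position 0 '(': depth becomes 1
  Position 1 ')': depth becomes 0
  Position 2 '(': depth becomes 1
  Position 3 '(': depth becomes 2
  Position 4 '(': depth becomes 3
  Position 5 ')': depth becomes 2
  Position 6 ')': depth becomes 1
  Position 7 ')': depth becomes 0
  Position 8 '(': depth becomes 1
  Position 9 ')': depth becomes 0
  Position 10 '(': depth becomes 1
  Position 11 '(': depth becomes 2
  Position 12 '(': depth becomes 3
  Position 13 '(': depth becomes 4
  Position 14 '(': depth becomes 5
  Position 15 '(': depth becomes 6
  Position 16 ')': depth becomes 5
  Position 17 '(': depth becomes 6
  Position 18 ')': depth becomes 5
  Position 19 ')': depth becomes 4
  Position 20 ')': depth becomes 3
  Position 21 ')': depth becomes 2
  Position 22 ')': depth becomes 1
  Position 23 ')': depth becomes 0
Maximum depth reached: 6

6


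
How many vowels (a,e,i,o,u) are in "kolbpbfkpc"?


Input: kolbpbfkpc
Checking each character:
  'k' at position 0: consonant
  'o' at position 1: vowel (running total: 1)
  'l' at position 2: consonant
  'b' at position 3: consonant
  'p' at position 4: consonant
  'b' at position 5: consonant
  'f' at position 6: consonant
  'k' at position 7: consonant
  'p' at position 8: consonant
  'c' at position 9: consonant
Total vowels: 1

1


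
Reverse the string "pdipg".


Input: pdipg
Reading characters right to left:
  Position 4: 'g'
  Position 3: 'p'
  Position 2: 'i'
  Position 1: 'd'
  Position 0: 'p'
Reversed: gpidp

gpidp


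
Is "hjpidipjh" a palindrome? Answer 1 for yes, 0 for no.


Input: hjpidipjh
Reversed: hjpidipjh
  Compare pos 0 ('h') with pos 8 ('h'): match
  Compare pos 1 ('j') with pos 7 ('j'): match
  Compare pos 2 ('p') with pos 6 ('p'): match
  Compare pos 3 ('i') with pos 5 ('i'): match
Result: palindrome

1


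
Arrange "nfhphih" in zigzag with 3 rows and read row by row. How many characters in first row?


Zigzag "nfhphih" into 3 rows:
Placing characters:
  'n' => row 0
  'f' => row 1
  'h' => row 2
  'p' => row 1
  'h' => row 0
  'i' => row 1
  'h' => row 2
Rows:
  Row 0: "nh"
  Row 1: "fpi"
  Row 2: "hh"
First row length: 2

2


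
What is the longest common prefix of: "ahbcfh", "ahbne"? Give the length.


Words: ahbcfh, ahbne
  Position 0: all 'a' => match
  Position 1: all 'h' => match
  Position 2: all 'b' => match
  Position 3: ('c', 'n') => mismatch, stop
LCP = "ahb" (length 3)

3


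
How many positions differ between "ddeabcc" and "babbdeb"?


Comparing "ddeabcc" and "babbdeb" position by position:
  Position 0: 'd' vs 'b' => DIFFER
  Position 1: 'd' vs 'a' => DIFFER
  Position 2: 'e' vs 'b' => DIFFER
  Position 3: 'a' vs 'b' => DIFFER
  Position 4: 'b' vs 'd' => DIFFER
  Position 5: 'c' vs 'e' => DIFFER
  Position 6: 'c' vs 'b' => DIFFER
Positions that differ: 7

7


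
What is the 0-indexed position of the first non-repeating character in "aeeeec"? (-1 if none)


Input: aeeeec
Character frequencies:
  'a': 1
  'c': 1
  'e': 4
Scanning left to right for freq == 1:
  Position 0 ('a'): unique! => answer = 0

0


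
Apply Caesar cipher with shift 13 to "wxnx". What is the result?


Caesar cipher: shift "wxnx" by 13
  'w' (pos 22) + 13 = pos 9 = 'j'
  'x' (pos 23) + 13 = pos 10 = 'k'
  'n' (pos 13) + 13 = pos 0 = 'a'
  'x' (pos 23) + 13 = pos 10 = 'k'
Result: jkak

jkak


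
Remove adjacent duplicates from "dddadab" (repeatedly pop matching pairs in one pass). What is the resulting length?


Input: dddadab
Stack-based adjacent duplicate removal:
  Read 'd': push. Stack: d
  Read 'd': matches stack top 'd' => pop. Stack: (empty)
  Read 'd': push. Stack: d
  Read 'a': push. Stack: da
  Read 'd': push. Stack: dad
  Read 'a': push. Stack: dada
  Read 'b': push. Stack: dadab
Final stack: "dadab" (length 5)

5


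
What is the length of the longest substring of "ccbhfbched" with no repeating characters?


Input: "ccbhfbched"
Sliding window (track last position of each char):
  Position 0 ('c'): window [0,0] length 1 -- new best
  Position 1 ('c'): repeat (last at 0), move window start to 1
  Position 1 ('c'): window [1,1] length 1
  Position 2 ('b'): window [1,2] length 2 -- new best
  Position 3 ('h'): window [1,3] length 3 -- new best
  Position 4 ('f'): window [1,4] length 4 -- new best
  Position 5 ('b'): repeat (last at 2), move window start to 3
  Position 5 ('b'): window [3,5] length 3
  Position 6 ('c'): window [3,6] length 4
  Position 7 ('h'): repeat (last at 3), move window start to 4
  Position 7 ('h'): window [4,7] length 4
  Position 8 ('e'): window [4,8] length 5 -- new best
  Position 9 ('d'): window [4,9] length 6 -- new best
Longest substring with no repeats: "fbched" with length 6

6


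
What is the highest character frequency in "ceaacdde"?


Input: ceaacdde
Character counts:
  'a': 2
  'c': 2
  'd': 2
  'e': 2
Maximum frequency: 2

2


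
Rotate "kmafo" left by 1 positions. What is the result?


Input: "kmafo", rotate left by 1
First 1 characters: "k"
Remaining characters: "mafo"
Concatenate remaining + first: "mafo" + "k" = "mafok"

mafok


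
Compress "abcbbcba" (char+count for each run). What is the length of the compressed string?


Input: abcbbcba
Runs:
  'a' x 1 => "a1"
  'b' x 1 => "b1"
  'c' x 1 => "c1"
  'b' x 2 => "b2"
  'c' x 1 => "c1"
  'b' x 1 => "b1"
  'a' x 1 => "a1"
Compressed: "a1b1c1b2c1b1a1"
Compressed length: 14

14


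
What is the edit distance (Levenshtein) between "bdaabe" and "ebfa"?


Computing edit distance: "bdaabe" -> "ebfa"
DP table:
           e    b    f    a
      0    1    2    3    4
  b   1    1    1    2    3
  d   2    2    2    2    3
  a   3    3    3    3    2
  a   4    4    4    4    3
  b   5    5    4    5    4
  e   6    5    5    5    5
Edit distance = dp[6][4] = 5

5


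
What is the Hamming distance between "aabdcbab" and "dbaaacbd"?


Comparing "aabdcbab" and "dbaaacbd" position by position:
  Position 0: 'a' vs 'd' => differ
  Position 1: 'a' vs 'b' => differ
  Position 2: 'b' vs 'a' => differ
  Position 3: 'd' vs 'a' => differ
  Position 4: 'c' vs 'a' => differ
  Position 5: 'b' vs 'c' => differ
  Position 6: 'a' vs 'b' => differ
  Position 7: 'b' vs 'd' => differ
Total differences (Hamming distance): 8

8


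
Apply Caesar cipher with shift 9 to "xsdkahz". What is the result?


Caesar cipher: shift "xsdkahz" by 9
  'x' (pos 23) + 9 = pos 6 = 'g'
  's' (pos 18) + 9 = pos 1 = 'b'
  'd' (pos 3) + 9 = pos 12 = 'm'
  'k' (pos 10) + 9 = pos 19 = 't'
  'a' (pos 0) + 9 = pos 9 = 'j'
  'h' (pos 7) + 9 = pos 16 = 'q'
  'z' (pos 25) + 9 = pos 8 = 'i'
Result: gbmtjqi

gbmtjqi


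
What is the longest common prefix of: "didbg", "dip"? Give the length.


Words: didbg, dip
  Position 0: all 'd' => match
  Position 1: all 'i' => match
  Position 2: ('d', 'p') => mismatch, stop
LCP = "di" (length 2)

2


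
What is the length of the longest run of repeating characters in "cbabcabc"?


Input: "cbabcabc"
Scanning for longest run:
  Position 1 ('b'): new char, reset run to 1
  Position 2 ('a'): new char, reset run to 1
  Position 3 ('b'): new char, reset run to 1
  Position 4 ('c'): new char, reset run to 1
  Position 5 ('a'): new char, reset run to 1
  Position 6 ('b'): new char, reset run to 1
  Position 7 ('c'): new char, reset run to 1
Longest run: 'c' with length 1

1


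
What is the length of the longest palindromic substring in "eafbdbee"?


Input: "eafbdbee"
Checking substrings for palindromes:
  [3:6] "bdb" (len 3) => palindrome
  [6:8] "ee" (len 2) => palindrome
Longest palindromic substring: "bdb" with length 3

3


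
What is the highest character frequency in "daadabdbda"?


Input: daadabdbda
Character counts:
  'a': 4
  'b': 2
  'd': 4
Maximum frequency: 4

4


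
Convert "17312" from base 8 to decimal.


Input: "17312" in base 8
Positional expansion:
  Digit '1' (value 1) x 8^4 = 4096
  Digit '7' (value 7) x 8^3 = 3584
  Digit '3' (value 3) x 8^2 = 192
  Digit '1' (value 1) x 8^1 = 8
  Digit '2' (value 2) x 8^0 = 2
Sum = 7882

7882


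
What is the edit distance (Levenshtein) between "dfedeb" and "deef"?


Computing edit distance: "dfedeb" -> "deef"
DP table:
           d    e    e    f
      0    1    2    3    4
  d   1    0    1    2    3
  f   2    1    1    2    2
  e   3    2    1    1    2
  d   4    3    2    2    2
  e   5    4    3    2    3
  b   6    5    4    3    3
Edit distance = dp[6][4] = 3

3


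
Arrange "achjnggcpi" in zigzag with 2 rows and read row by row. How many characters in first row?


Zigzag "achjnggcpi" into 2 rows:
Placing characters:
  'a' => row 0
  'c' => row 1
  'h' => row 0
  'j' => row 1
  'n' => row 0
  'g' => row 1
  'g' => row 0
  'c' => row 1
  'p' => row 0
  'i' => row 1
Rows:
  Row 0: "ahngp"
  Row 1: "cjgci"
First row length: 5

5


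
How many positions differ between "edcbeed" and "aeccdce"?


Comparing "edcbeed" and "aeccdce" position by position:
  Position 0: 'e' vs 'a' => DIFFER
  Position 1: 'd' vs 'e' => DIFFER
  Position 2: 'c' vs 'c' => same
  Position 3: 'b' vs 'c' => DIFFER
  Position 4: 'e' vs 'd' => DIFFER
  Position 5: 'e' vs 'c' => DIFFER
  Position 6: 'd' vs 'e' => DIFFER
Positions that differ: 6

6


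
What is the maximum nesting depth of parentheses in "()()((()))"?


Input: "()()((()))"
Tracking depth:
  Position 0 '(': depth becomes 1
  Position 1 ')': depth becomes 0
  Position 2 '(': depth becomes 1
  Position 3 ')': depth becomes 0
  Position 4 '(': depth becomes 1
  Position 5 '(': depth becomes 2
  Position 6 '(': depth becomes 3
  Position 7 ')': depth becomes 2
  Position 8 ')': depth becomes 1
  Position 9 ')': depth becomes 0
Maximum depth reached: 3

3


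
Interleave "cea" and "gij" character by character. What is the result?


Interleaving "cea" and "gij":
  Position 0: 'c' from first, 'g' from second => "cg"
  Position 1: 'e' from first, 'i' from second => "ei"
  Position 2: 'a' from first, 'j' from second => "aj"
Result: cgeiaj

cgeiaj


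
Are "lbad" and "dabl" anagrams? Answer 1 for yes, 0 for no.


Strings: "lbad", "dabl"
Sorted first:  abdl
Sorted second: abdl
Sorted forms match => anagrams

1


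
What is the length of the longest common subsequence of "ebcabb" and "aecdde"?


LCS of "ebcabb" and "aecdde"
DP table:
           a    e    c    d    d    e
      0    0    0    0    0    0    0
  e   0    0    1    1    1    1    1
  b   0    0    1    1    1    1    1
  c   0    0    1    2    2    2    2
  a   0    1    1    2    2    2    2
  b   0    1    1    2    2    2    2
  b   0    1    1    2    2    2    2
LCS length = dp[6][6] = 2

2


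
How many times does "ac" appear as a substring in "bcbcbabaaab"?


Searching for "ac" in "bcbcbabaaab"
Scanning each position:
  Position 0: "bc" => no
  Position 1: "cb" => no
  Position 2: "bc" => no
  Position 3: "cb" => no
  Position 4: "ba" => no
  Position 5: "ab" => no
  Position 6: "ba" => no
  Position 7: "aa" => no
  Position 8: "aa" => no
  Position 9: "ab" => no
Total occurrences: 0

0


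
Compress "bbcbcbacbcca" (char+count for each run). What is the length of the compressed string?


Input: bbcbcbacbcca
Runs:
  'b' x 2 => "b2"
  'c' x 1 => "c1"
  'b' x 1 => "b1"
  'c' x 1 => "c1"
  'b' x 1 => "b1"
  'a' x 1 => "a1"
  'c' x 1 => "c1"
  'b' x 1 => "b1"
  'c' x 2 => "c2"
  'a' x 1 => "a1"
Compressed: "b2c1b1c1b1a1c1b1c2a1"
Compressed length: 20

20


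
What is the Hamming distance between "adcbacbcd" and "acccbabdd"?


Comparing "adcbacbcd" and "acccbabdd" position by position:
  Position 0: 'a' vs 'a' => same
  Position 1: 'd' vs 'c' => differ
  Position 2: 'c' vs 'c' => same
  Position 3: 'b' vs 'c' => differ
  Position 4: 'a' vs 'b' => differ
  Position 5: 'c' vs 'a' => differ
  Position 6: 'b' vs 'b' => same
  Position 7: 'c' vs 'd' => differ
  Position 8: 'd' vs 'd' => same
Total differences (Hamming distance): 5

5


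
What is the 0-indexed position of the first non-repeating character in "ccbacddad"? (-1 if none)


Input: ccbacddad
Character frequencies:
  'a': 2
  'b': 1
  'c': 3
  'd': 3
Scanning left to right for freq == 1:
  Position 0 ('c'): freq=3, skip
  Position 1 ('c'): freq=3, skip
  Position 2 ('b'): unique! => answer = 2

2


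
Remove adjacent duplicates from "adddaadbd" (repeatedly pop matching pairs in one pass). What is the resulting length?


Input: adddaadbd
Stack-based adjacent duplicate removal:
  Read 'a': push. Stack: a
  Read 'd': push. Stack: ad
  Read 'd': matches stack top 'd' => pop. Stack: a
  Read 'd': push. Stack: ad
  Read 'a': push. Stack: ada
  Read 'a': matches stack top 'a' => pop. Stack: ad
  Read 'd': matches stack top 'd' => pop. Stack: a
  Read 'b': push. Stack: ab
  Read 'd': push. Stack: abd
Final stack: "abd" (length 3)

3


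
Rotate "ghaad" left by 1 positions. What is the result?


Input: "ghaad", rotate left by 1
First 1 characters: "g"
Remaining characters: "haad"
Concatenate remaining + first: "haad" + "g" = "haadg"

haadg


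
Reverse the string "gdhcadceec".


Input: gdhcadceec
Reading characters right to left:
  Position 9: 'c'
  Position 8: 'e'
  Position 7: 'e'
  Position 6: 'c'
  Position 5: 'd'
  Position 4: 'a'
  Position 3: 'c'
  Position 2: 'h'
  Position 1: 'd'
  Position 0: 'g'
Reversed: ceecdachdg

ceecdachdg


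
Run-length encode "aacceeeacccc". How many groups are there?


Input: aacceeeacccc
Scanning for consecutive runs:
  Group 1: 'a' x 2 (positions 0-1)
  Group 2: 'c' x 2 (positions 2-3)
  Group 3: 'e' x 3 (positions 4-6)
  Group 4: 'a' x 1 (positions 7-7)
  Group 5: 'c' x 4 (positions 8-11)
Total groups: 5

5


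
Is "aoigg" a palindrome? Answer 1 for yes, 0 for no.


Input: aoigg
Reversed: ggioa
  Compare pos 0 ('a') with pos 4 ('g'): MISMATCH
  Compare pos 1 ('o') with pos 3 ('g'): MISMATCH
Result: not a palindrome

0


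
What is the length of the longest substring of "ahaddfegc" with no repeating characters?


Input: "ahaddfegc"
Sliding window (track last position of each char):
  Position 0 ('a'): window [0,0] length 1 -- new best
  Position 1 ('h'): window [0,1] length 2 -- new best
  Position 2 ('a'): repeat (last at 0), move window start to 1
  Position 2 ('a'): window [1,2] length 2
  Position 3 ('d'): window [1,3] length 3 -- new best
  Position 4 ('d'): repeat (last at 3), move window start to 4
  Position 4 ('d'): window [4,4] length 1
  Position 5 ('f'): window [4,5] length 2
  Position 6 ('e'): window [4,6] length 3
  Position 7 ('g'): window [4,7] length 4 -- new best
  Position 8 ('c'): window [4,8] length 5 -- new best
Longest substring with no repeats: "dfegc" with length 5

5


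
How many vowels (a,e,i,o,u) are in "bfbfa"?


Input: bfbfa
Checking each character:
  'b' at position 0: consonant
  'f' at position 1: consonant
  'b' at position 2: consonant
  'f' at position 3: consonant
  'a' at position 4: vowel (running total: 1)
Total vowels: 1

1


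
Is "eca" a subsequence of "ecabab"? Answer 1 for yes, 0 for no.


Check if "eca" is a subsequence of "ecabab"
Greedy scan:
  Position 0 ('e'): matches sub[0] = 'e'
  Position 1 ('c'): matches sub[1] = 'c'
  Position 2 ('a'): matches sub[2] = 'a'
  Position 3 ('b'): no match needed
  Position 4 ('a'): no match needed
  Position 5 ('b'): no match needed
All 3 characters matched => is a subsequence

1


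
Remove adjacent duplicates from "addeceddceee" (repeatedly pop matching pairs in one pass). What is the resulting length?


Input: addeceddceee
Stack-based adjacent duplicate removal:
  Read 'a': push. Stack: a
  Read 'd': push. Stack: ad
  Read 'd': matches stack top 'd' => pop. Stack: a
  Read 'e': push. Stack: ae
  Read 'c': push. Stack: aec
  Read 'e': push. Stack: aece
  Read 'd': push. Stack: aeced
  Read 'd': matches stack top 'd' => pop. Stack: aece
  Read 'c': push. Stack: aecec
  Read 'e': push. Stack: aecece
  Read 'e': matches stack top 'e' => pop. Stack: aecec
  Read 'e': push. Stack: aecece
Final stack: "aecece" (length 6)

6


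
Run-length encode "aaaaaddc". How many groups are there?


Input: aaaaaddc
Scanning for consecutive runs:
  Group 1: 'a' x 5 (positions 0-4)
  Group 2: 'd' x 2 (positions 5-6)
  Group 3: 'c' x 1 (positions 7-7)
Total groups: 3

3


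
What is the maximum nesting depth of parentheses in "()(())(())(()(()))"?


Input: "()(())(())(()(()))"
Tracking depth:
  Position 0 '(': depth becomes 1
  Position 1 ')': depth becomes 0
  Position 2 '(': depth becomes 1
  Position 3 '(': depth becomes 2
  Position 4 ')': depth becomes 1
  Position 5 ')': depth becomes 0
  Position 6 '(': depth becomes 1
  Position 7 '(': depth becomes 2
  Position 8 ')': depth becomes 1
  Position 9 ')': depth becomes 0
  Position 10 '(': depth becomes 1
  Position 11 '(': depth becomes 2
  Position 12 ')': depth becomes 1
  Position 13 '(': depth becomes 2
  Position 14 '(': depth becomes 3
  Position 15 ')': depth becomes 2
  Position 16 ')': depth becomes 1
  Position 17 ')': depth becomes 0
Maximum depth reached: 3

3


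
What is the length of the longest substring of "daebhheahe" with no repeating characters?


Input: "daebhheahe"
Sliding window (track last position of each char):
  Position 0 ('d'): window [0,0] length 1 -- new best
  Position 1 ('a'): window [0,1] length 2 -- new best
  Position 2 ('e'): window [0,2] length 3 -- new best
  Position 3 ('b'): window [0,3] length 4 -- new best
  Position 4 ('h'): window [0,4] length 5 -- new best
  Position 5 ('h'): repeat (last at 4), move window start to 5
  Position 5 ('h'): window [5,5] length 1
  Position 6 ('e'): window [5,6] length 2
  Position 7 ('a'): window [5,7] length 3
  Position 8 ('h'): repeat (last at 5), move window start to 6
  Position 8 ('h'): window [6,8] length 3
  Position 9 ('e'): repeat (last at 6), move window start to 7
  Position 9 ('e'): window [7,9] length 3
Longest substring with no repeats: "daebh" with length 5

5


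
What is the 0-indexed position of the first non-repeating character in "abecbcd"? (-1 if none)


Input: abecbcd
Character frequencies:
  'a': 1
  'b': 2
  'c': 2
  'd': 1
  'e': 1
Scanning left to right for freq == 1:
  Position 0 ('a'): unique! => answer = 0

0


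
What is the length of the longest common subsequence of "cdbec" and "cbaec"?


LCS of "cdbec" and "cbaec"
DP table:
           c    b    a    e    c
      0    0    0    0    0    0
  c   0    1    1    1    1    1
  d   0    1    1    1    1    1
  b   0    1    2    2    2    2
  e   0    1    2    2    3    3
  c   0    1    2    2    3    4
LCS length = dp[5][5] = 4

4


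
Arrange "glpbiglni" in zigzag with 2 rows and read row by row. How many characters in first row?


Zigzag "glpbiglni" into 2 rows:
Placing characters:
  'g' => row 0
  'l' => row 1
  'p' => row 0
  'b' => row 1
  'i' => row 0
  'g' => row 1
  'l' => row 0
  'n' => row 1
  'i' => row 0
Rows:
  Row 0: "gpili"
  Row 1: "lbgn"
First row length: 5

5


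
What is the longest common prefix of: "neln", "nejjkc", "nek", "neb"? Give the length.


Words: neln, nejjkc, nek, neb
  Position 0: all 'n' => match
  Position 1: all 'e' => match
  Position 2: ('l', 'j', 'k', 'b') => mismatch, stop
LCP = "ne" (length 2)

2


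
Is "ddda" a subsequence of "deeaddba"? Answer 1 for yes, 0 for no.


Check if "ddda" is a subsequence of "deeaddba"
Greedy scan:
  Position 0 ('d'): matches sub[0] = 'd'
  Position 1 ('e'): no match needed
  Position 2 ('e'): no match needed
  Position 3 ('a'): no match needed
  Position 4 ('d'): matches sub[1] = 'd'
  Position 5 ('d'): matches sub[2] = 'd'
  Position 6 ('b'): no match needed
  Position 7 ('a'): matches sub[3] = 'a'
All 4 characters matched => is a subsequence

1


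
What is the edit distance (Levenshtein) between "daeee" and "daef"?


Computing edit distance: "daeee" -> "daef"
DP table:
           d    a    e    f
      0    1    2    3    4
  d   1    0    1    2    3
  a   2    1    0    1    2
  e   3    2    1    0    1
  e   4    3    2    1    1
  e   5    4    3    2    2
Edit distance = dp[5][4] = 2

2


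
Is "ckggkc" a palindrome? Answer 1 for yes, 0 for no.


Input: ckggkc
Reversed: ckggkc
  Compare pos 0 ('c') with pos 5 ('c'): match
  Compare pos 1 ('k') with pos 4 ('k'): match
  Compare pos 2 ('g') with pos 3 ('g'): match
Result: palindrome

1


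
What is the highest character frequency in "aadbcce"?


Input: aadbcce
Character counts:
  'a': 2
  'b': 1
  'c': 2
  'd': 1
  'e': 1
Maximum frequency: 2

2


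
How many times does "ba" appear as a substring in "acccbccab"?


Searching for "ba" in "acccbccab"
Scanning each position:
  Position 0: "ac" => no
  Position 1: "cc" => no
  Position 2: "cc" => no
  Position 3: "cb" => no
  Position 4: "bc" => no
  Position 5: "cc" => no
  Position 6: "ca" => no
  Position 7: "ab" => no
Total occurrences: 0

0


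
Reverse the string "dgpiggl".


Input: dgpiggl
Reading characters right to left:
  Position 6: 'l'
  Position 5: 'g'
  Position 4: 'g'
  Position 3: 'i'
  Position 2: 'p'
  Position 1: 'g'
  Position 0: 'd'
Reversed: lggipgd

lggipgd


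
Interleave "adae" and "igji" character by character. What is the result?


Interleaving "adae" and "igji":
  Position 0: 'a' from first, 'i' from second => "ai"
  Position 1: 'd' from first, 'g' from second => "dg"
  Position 2: 'a' from first, 'j' from second => "aj"
  Position 3: 'e' from first, 'i' from second => "ei"
Result: aidgajei

aidgajei


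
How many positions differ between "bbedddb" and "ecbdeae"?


Comparing "bbedddb" and "ecbdeae" position by position:
  Position 0: 'b' vs 'e' => DIFFER
  Position 1: 'b' vs 'c' => DIFFER
  Position 2: 'e' vs 'b' => DIFFER
  Position 3: 'd' vs 'd' => same
  Position 4: 'd' vs 'e' => DIFFER
  Position 5: 'd' vs 'a' => DIFFER
  Position 6: 'b' vs 'e' => DIFFER
Positions that differ: 6

6


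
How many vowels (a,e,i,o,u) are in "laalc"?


Input: laalc
Checking each character:
  'l' at position 0: consonant
  'a' at position 1: vowel (running total: 1)
  'a' at position 2: vowel (running total: 2)
  'l' at position 3: consonant
  'c' at position 4: consonant
Total vowels: 2

2


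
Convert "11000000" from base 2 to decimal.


Input: "11000000" in base 2
Positional expansion:
  Digit '1' (value 1) x 2^7 = 128
  Digit '1' (value 1) x 2^6 = 64
  Digit '0' (value 0) x 2^5 = 0
  Digit '0' (value 0) x 2^4 = 0
  Digit '0' (value 0) x 2^3 = 0
  Digit '0' (value 0) x 2^2 = 0
  Digit '0' (value 0) x 2^1 = 0
  Digit '0' (value 0) x 2^0 = 0
Sum = 192

192


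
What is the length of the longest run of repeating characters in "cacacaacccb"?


Input: "cacacaacccb"
Scanning for longest run:
  Position 1 ('a'): new char, reset run to 1
  Position 2 ('c'): new char, reset run to 1
  Position 3 ('a'): new char, reset run to 1
  Position 4 ('c'): new char, reset run to 1
  Position 5 ('a'): new char, reset run to 1
  Position 6 ('a'): continues run of 'a', length=2
  Position 7 ('c'): new char, reset run to 1
  Position 8 ('c'): continues run of 'c', length=2
  Position 9 ('c'): continues run of 'c', length=3
  Position 10 ('b'): new char, reset run to 1
Longest run: 'c' with length 3

3


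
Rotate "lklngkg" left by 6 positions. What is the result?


Input: "lklngkg", rotate left by 6
First 6 characters: "lklngk"
Remaining characters: "g"
Concatenate remaining + first: "g" + "lklngk" = "glklngk"

glklngk


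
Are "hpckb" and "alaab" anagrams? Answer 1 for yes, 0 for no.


Strings: "hpckb", "alaab"
Sorted first:  bchkp
Sorted second: aaabl
Differ at position 0: 'b' vs 'a' => not anagrams

0


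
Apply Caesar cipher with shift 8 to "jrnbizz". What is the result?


Caesar cipher: shift "jrnbizz" by 8
  'j' (pos 9) + 8 = pos 17 = 'r'
  'r' (pos 17) + 8 = pos 25 = 'z'
  'n' (pos 13) + 8 = pos 21 = 'v'
  'b' (pos 1) + 8 = pos 9 = 'j'
  'i' (pos 8) + 8 = pos 16 = 'q'
  'z' (pos 25) + 8 = pos 7 = 'h'
  'z' (pos 25) + 8 = pos 7 = 'h'
Result: rzvjqhh

rzvjqhh


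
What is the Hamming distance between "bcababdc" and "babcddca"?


Comparing "bcababdc" and "babcddca" position by position:
  Position 0: 'b' vs 'b' => same
  Position 1: 'c' vs 'a' => differ
  Position 2: 'a' vs 'b' => differ
  Position 3: 'b' vs 'c' => differ
  Position 4: 'a' vs 'd' => differ
  Position 5: 'b' vs 'd' => differ
  Position 6: 'd' vs 'c' => differ
  Position 7: 'c' vs 'a' => differ
Total differences (Hamming distance): 7

7


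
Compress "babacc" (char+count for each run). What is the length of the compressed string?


Input: babacc
Runs:
  'b' x 1 => "b1"
  'a' x 1 => "a1"
  'b' x 1 => "b1"
  'a' x 1 => "a1"
  'c' x 2 => "c2"
Compressed: "b1a1b1a1c2"
Compressed length: 10

10


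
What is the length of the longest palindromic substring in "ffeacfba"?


Input: "ffeacfba"
Checking substrings for palindromes:
  [0:2] "ff" (len 2) => palindrome
Longest palindromic substring: "ff" with length 2

2


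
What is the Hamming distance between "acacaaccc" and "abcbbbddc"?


Comparing "acacaaccc" and "abcbbbddc" position by position:
  Position 0: 'a' vs 'a' => same
  Position 1: 'c' vs 'b' => differ
  Position 2: 'a' vs 'c' => differ
  Position 3: 'c' vs 'b' => differ
  Position 4: 'a' vs 'b' => differ
  Position 5: 'a' vs 'b' => differ
  Position 6: 'c' vs 'd' => differ
  Position 7: 'c' vs 'd' => differ
  Position 8: 'c' vs 'c' => same
Total differences (Hamming distance): 7

7


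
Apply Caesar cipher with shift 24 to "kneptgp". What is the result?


Caesar cipher: shift "kneptgp" by 24
  'k' (pos 10) + 24 = pos 8 = 'i'
  'n' (pos 13) + 24 = pos 11 = 'l'
  'e' (pos 4) + 24 = pos 2 = 'c'
  'p' (pos 15) + 24 = pos 13 = 'n'
  't' (pos 19) + 24 = pos 17 = 'r'
  'g' (pos 6) + 24 = pos 4 = 'e'
  'p' (pos 15) + 24 = pos 13 = 'n'
Result: ilcnren

ilcnren


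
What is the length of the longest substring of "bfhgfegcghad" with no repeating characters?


Input: "bfhgfegcghad"
Sliding window (track last position of each char):
  Position 0 ('b'): window [0,0] length 1 -- new best
  Position 1 ('f'): window [0,1] length 2 -- new best
  Position 2 ('h'): window [0,2] length 3 -- new best
  Position 3 ('g'): window [0,3] length 4 -- new best
  Position 4 ('f'): repeat (last at 1), move window start to 2
  Position 4 ('f'): window [2,4] length 3
  Position 5 ('e'): window [2,5] length 4
  Position 6 ('g'): repeat (last at 3), move window start to 4
  Position 6 ('g'): window [4,6] length 3
  Position 7 ('c'): window [4,7] length 4
  Position 8 ('g'): repeat (last at 6), move window start to 7
  Position 8 ('g'): window [7,8] length 2
  Position 9 ('h'): window [7,9] length 3
  Position 10 ('a'): window [7,10] length 4
  Position 11 ('d'): window [7,11] length 5 -- new best
Longest substring with no repeats: "cghad" with length 5

5
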